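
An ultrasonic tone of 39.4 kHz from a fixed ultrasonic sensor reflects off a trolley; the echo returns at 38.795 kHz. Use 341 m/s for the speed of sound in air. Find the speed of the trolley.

Double Doppler shift off a moving reflector: f₂ = f₀ · (v + u)/(v − u) (u > 0 toward emitter).
Rearranging, u = v · (f₂ − f₀)/(f₂ + f₀) = 341 × -0.605/78.195 ≈ -2.64 m/s.
So the trolley is moving at 2.64 m/s away from the emitter.

2.64 m/s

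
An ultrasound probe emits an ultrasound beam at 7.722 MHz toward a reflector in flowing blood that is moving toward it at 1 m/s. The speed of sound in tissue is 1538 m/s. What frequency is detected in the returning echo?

At the reflector in flowing blood (a moving observer), f₁ = f₀ · (v + u)/v = 7.722 × 1539/1538 ≈ 7.727 MHz.
On reflection it acts as a source moving toward the stationary detector: f₂ = f₁ · v/(v − u) = 7.727 × 1538/1537 ≈ 7.732 MHz.

7.732 MHz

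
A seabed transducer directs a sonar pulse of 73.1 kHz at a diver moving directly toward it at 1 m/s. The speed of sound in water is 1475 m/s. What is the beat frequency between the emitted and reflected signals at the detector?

99 Hz

The diver first receives the wave as a moving observer: f₁ = f₀ · (v + u)/v = 73.1 × (1475 + 1)/1475 ≈ 73.1496 kHz.
The reflection then acts as a moving source: f₂ = f₁ · v/(v − u) ≈ 73.1992 kHz.
Equivalently f₂ = f₀ · (v + u)/(v − u).
Beat frequency (with f₀ = 73100 Hz): |f₂ − f₀| = 2u·f₀/(v − u) = 2 × 1 × 73100/1474 ≈ 99 Hz.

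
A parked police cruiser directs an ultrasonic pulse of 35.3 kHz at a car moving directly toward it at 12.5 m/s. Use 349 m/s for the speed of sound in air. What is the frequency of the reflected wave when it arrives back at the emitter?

37.9 kHz

At the car (a moving observer), f₁ = f₀ · (v + u)/v = 35.3 × 361.5/349 ≈ 36.6 kHz.
The reflection then acts as a moving source: f₂ = f₁ · v/(v − u) ≈ 37.9 kHz.
Equivalently f₂ = f₀ · (v + u)/(v − u).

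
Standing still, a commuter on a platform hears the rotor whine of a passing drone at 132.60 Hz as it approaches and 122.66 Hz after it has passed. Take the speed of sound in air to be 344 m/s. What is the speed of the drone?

f₁/f₂ = (v + v_s)/(v − v_s), so v_s = v · (f₁ − f₂)/(f₁ + f₂).
v_s = 344 × (132.60 − 122.66)/(132.60 + 122.66) = 344 × 9.94/255.26 ≈ 13.4 m/s.

13.4 m/s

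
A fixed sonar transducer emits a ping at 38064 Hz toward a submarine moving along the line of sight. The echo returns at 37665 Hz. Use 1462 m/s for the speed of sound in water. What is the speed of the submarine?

7.7 m/s

Double Doppler shift off a moving reflector: f₂ = f₀ · (v + u)/(v − u) (u > 0 toward emitter).
Rearranging, u = v · (f₂ − f₀)/(f₂ + f₀) = 1462 × -399/75729 ≈ -7.7 m/s.
So the submarine is moving at 7.7 m/s away from the emitter.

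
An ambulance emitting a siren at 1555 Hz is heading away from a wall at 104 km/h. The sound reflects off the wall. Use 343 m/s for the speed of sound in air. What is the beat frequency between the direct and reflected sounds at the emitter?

104 km/h = 28.89 m/s.
The wall receives the sound from a moving source: f₁ = f₀ · v/(v + v_e) = 1555 × 343/371.89 ≈ 1434 Hz.
On the return leg the ambulance is a moving observer: f₂ = f₁ · (v − v_e)/v = 1434 × 314.11/343 ≈ 1313 Hz.
Equivalently f₂ = f₀ · (v − v_e)/(v + v_e).
Beat against the emitted tone: |f₂ − f₀| = 2v_e·f₀/(v + v_e) = 2 × 28.89 × 1555/371.89 ≈ 242 Hz.

242 Hz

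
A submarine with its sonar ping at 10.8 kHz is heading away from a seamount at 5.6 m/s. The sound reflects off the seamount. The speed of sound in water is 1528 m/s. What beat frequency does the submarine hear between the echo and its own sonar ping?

79 Hz

The seamount receives the sound from a moving source: f₁ = f₀ · v/(v + v_e) = 10.8 × 1528/1533.6 ≈ 10.7606 kHz.
On the return leg the submarine is a moving observer: f₂ = f₁ · (v − v_e)/v = 10.7606 × 1522.4/1528 ≈ 10.7211 kHz.
Equivalently f₂ = f₀ · (v − v_e)/(v + v_e).
Beat against the emitted tone (with f₀ = 10800 Hz): |f₂ − f₀| = 2v_e·f₀/(v + v_e) = 2 × 5.6 × 10800/1533.6 ≈ 79 Hz.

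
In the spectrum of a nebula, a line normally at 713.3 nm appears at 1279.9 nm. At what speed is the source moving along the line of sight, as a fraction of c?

0.526c

λ'/λ₀ = 1.7943 > 1 (redshift), so the source is receding.
λ'/λ₀ = √((1 + β)/(1 − β)) for a receding source ⇒ β = (r² − 1)/(r² + 1) with r = λ'/λ₀.
β = (3.2196 − 1)/(3.2196 + 1) ≈ 0.526.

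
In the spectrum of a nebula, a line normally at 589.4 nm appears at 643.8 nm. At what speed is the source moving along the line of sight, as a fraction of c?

0.088c

λ'/λ₀ = 1.0923 > 1 (redshift), so the source is receding.
λ'/λ₀ = √((1 + β)/(1 − β)) for a receding source ⇒ β = (r² − 1)/(r² + 1) with r = λ'/λ₀.
β = (1.1931 − 1)/(1.1931 + 1) ≈ 0.088.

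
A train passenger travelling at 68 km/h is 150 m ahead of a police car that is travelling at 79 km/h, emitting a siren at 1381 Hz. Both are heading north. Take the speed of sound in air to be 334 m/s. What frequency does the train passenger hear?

79 km/h = 21.94 m/s; 68 km/h = 18.89 m/s.
The train passenger is ahead, so the police car is moving toward it while the train passenger is moving away from the police car.
Both move, so f' = f · (v − v_o)/(v − v_s).
f' = 1381 × (334 − 18.89)/(334 − 21.94) = 1381 × 315.11/312.06 ≈ 1395 Hz.

1395 Hz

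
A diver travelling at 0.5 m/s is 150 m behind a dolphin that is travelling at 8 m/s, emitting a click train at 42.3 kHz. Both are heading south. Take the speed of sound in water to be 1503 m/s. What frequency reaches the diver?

42.1 kHz

The diver is behind, so the dolphin is moving away from it while the diver is moving toward the dolphin.
With source receding and observer approaching, f' = f · (v + v_o)/(v + v_s).
f' = 42.3 × (1503 + 0.5)/(1503 + 8) = 42.3 × 1503.5/1511 ≈ 42.1 kHz.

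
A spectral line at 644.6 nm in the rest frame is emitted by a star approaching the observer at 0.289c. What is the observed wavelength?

478.7 nm

Relativistic Doppler for wavelength: λ' = λ₀ · √((1 − β)/(1 + β)).
λ' = 644.6 × √(0.7110/1.2890) = 644.6 × 0.74269 ≈ 478.7 nm.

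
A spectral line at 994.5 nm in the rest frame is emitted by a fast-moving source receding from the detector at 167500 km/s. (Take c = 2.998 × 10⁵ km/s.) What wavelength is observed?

1869.1 nm

β = v/c = 167500/299800 = 0.5587.
Relativistic Doppler for wavelength: λ' = λ₀ · √((1 + β)/(1 − β)).
λ' = 994.5 × √(1.5587/0.4413) = 994.5 × 1.87939 ≈ 1869.1 nm.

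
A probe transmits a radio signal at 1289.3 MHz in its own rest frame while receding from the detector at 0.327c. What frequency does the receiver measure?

Relativistic Doppler for frequency: f' = f₀ · √((1 − β)/(1 + β)).
f' = 1289.3 × √(0.6730/1.3270) = 1289.3 × 0.71215 ≈ 918.2 MHz.

918.2 MHz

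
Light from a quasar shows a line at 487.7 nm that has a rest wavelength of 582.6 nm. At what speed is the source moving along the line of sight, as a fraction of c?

λ'/λ₀ = 0.8371 < 1 (blueshift), so the source is approaching.
λ'/λ₀ = √((1 − β)/(1 + β)) for an approaching source ⇒ β = (1 − r²)/(1 + r²) with r = λ'/λ₀.
β = (1 − 0.7008)/(1 + 0.7008) ≈ 0.176.

0.176c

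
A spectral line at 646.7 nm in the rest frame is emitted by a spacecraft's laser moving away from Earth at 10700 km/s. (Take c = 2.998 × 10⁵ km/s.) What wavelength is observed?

β = v/c = 10700/299800 = 0.0357.
Relativistic Doppler for wavelength: λ' = λ₀ · √((1 + β)/(1 − β)).
λ' = 646.7 × √(1.0357/0.9643) = 646.7 × 1.03635 ≈ 670.2 nm.

670.2 nm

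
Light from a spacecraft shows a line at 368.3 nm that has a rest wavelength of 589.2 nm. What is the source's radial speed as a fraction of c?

λ'/λ₀ = 0.6251 < 1 (blueshift), so the source is approaching.
λ'/λ₀ = √((1 − β)/(1 + β)) for an approaching source ⇒ β = (1 − r²)/(1 + r²) with r = λ'/λ₀.
β = (1 − 0.3907)/(1 + 0.3907) ≈ 0.438.

0.438c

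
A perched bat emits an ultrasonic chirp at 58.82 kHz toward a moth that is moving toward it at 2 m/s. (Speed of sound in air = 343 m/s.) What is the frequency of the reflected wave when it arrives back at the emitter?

At the moth (a moving observer), f₁ = f₀ · (v + u)/v = 58.82 × 345/343 ≈ 59.2 kHz.
The reflection then acts as a moving source: f₂ = f₁ · v/(v − u) ≈ 59.5 kHz.

59.5 kHz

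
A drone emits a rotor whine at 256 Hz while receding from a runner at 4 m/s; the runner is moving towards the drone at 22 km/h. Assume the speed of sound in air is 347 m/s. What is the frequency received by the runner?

258 Hz

22 km/h = 6.111 m/s.
Both move, so f' = f · (v + v_o)/(v + v_s).
f' = 256 × (347 + 6.111)/(347 + 4) = 256 × 353.11/351 ≈ 258 Hz.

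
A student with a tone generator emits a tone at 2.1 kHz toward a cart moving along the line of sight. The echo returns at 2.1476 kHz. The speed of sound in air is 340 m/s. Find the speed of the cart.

3.8 m/s

Double Doppler shift off a moving reflector: f₂ = f₀ · (v + u)/(v − u) (u > 0 toward emitter).
Rearranging, u = v · (f₂ − f₀)/(f₂ + f₀) = 340 × 0.0476/4.2476 ≈ 3.8 m/s.
So the cart is moving at 3.8 m/s toward the emitter.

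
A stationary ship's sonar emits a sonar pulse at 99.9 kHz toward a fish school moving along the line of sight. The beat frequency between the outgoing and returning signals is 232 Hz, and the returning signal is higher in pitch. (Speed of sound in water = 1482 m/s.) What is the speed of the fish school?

1.72 m/s

Double Doppler shift off a moving reflector: f₂ = f₀ · (v + u)/(v − u) (u > 0 toward emitter).
Returning signal is higher, so f₂ = f₀ + Δf = 99900 + 232 = 100132 Hz.
Rearranging, u = v · (f₂ − f₀)/(f₂ + f₀) = 1482 × 232/200032 ≈ 1.72 m/s.
So the fish school is moving at 1.72 m/s toward the emitter.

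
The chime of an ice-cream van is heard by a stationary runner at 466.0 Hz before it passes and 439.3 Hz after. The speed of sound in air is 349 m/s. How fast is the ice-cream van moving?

f₁/f₂ = (v + v_s)/(v − v_s), so v_s = v · (f₁ − f₂)/(f₁ + f₂).
v_s = 349 × (466.0 − 439.3)/(466.0 + 439.3) = 349 × 26.7/905.3 ≈ 10.3 m/s.

10.3 m/s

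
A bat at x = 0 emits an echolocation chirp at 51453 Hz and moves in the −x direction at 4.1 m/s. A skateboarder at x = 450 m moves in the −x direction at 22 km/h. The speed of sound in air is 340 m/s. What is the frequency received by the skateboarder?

22 km/h = 6.111 m/s.
The observer lies on the +x side, so the source is heading away from the observer and the observer is heading toward the source.
Both move, so f' = f · (v + v_o)/(v + v_s).
f' = 51453 × (340 + 6.111)/(340 + 4.1) = 51453 × 346.11/344.1 ≈ 51754 Hz.

51754 Hz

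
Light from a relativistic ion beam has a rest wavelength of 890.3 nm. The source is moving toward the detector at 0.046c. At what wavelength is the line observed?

850.2 nm

Relativistic Doppler for wavelength: λ' = λ₀ · √((1 − β)/(1 + β)).
λ' = 890.3 × √(0.9540/1.0460) = 890.3 × 0.95501 ≈ 850.2 nm.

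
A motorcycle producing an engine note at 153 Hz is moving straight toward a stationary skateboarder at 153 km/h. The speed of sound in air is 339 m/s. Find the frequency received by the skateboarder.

153 km/h = 42.5 m/s.
With the source moving toward a stationary observer, f' = f · v/(v − v_s).
f' = 153 × 339/(339 − 42.5) = 153 × 339/296.5 ≈ 175 Hz.

175 Hz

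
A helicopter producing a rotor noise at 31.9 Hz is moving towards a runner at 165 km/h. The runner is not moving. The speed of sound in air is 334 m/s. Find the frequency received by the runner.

37.0 Hz

165 km/h = 45.83 m/s.
Only the source moves, toward the listener, so f' = f · v/(v − v_s).
f' = 31.9 × 334/(334 − 45.83) = 31.9 × 334/288.2 ≈ 37.0 Hz.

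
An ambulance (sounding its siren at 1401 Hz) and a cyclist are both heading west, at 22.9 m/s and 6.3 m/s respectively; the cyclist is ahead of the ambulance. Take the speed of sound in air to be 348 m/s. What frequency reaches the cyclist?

The cyclist is ahead, so the ambulance is moving toward it while the cyclist is moving away from the ambulance.
Both move, so f' = f · (v − v_o)/(v − v_s).
f' = 1401 × (348 − 6.3)/(348 − 22.9) = 1401 × 341.7/325.1 ≈ 1473 Hz.

1473 Hz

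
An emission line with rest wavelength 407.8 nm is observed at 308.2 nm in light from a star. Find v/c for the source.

λ'/λ₀ = 0.7558 < 1 (blueshift), so the source is approaching.
λ'/λ₀ = √((1 − β)/(1 + β)) for an approaching source ⇒ β = (1 − r²)/(1 + r²) with r = λ'/λ₀.
β = (1 − 0.5712)/(1 + 0.5712) ≈ 0.273.

0.273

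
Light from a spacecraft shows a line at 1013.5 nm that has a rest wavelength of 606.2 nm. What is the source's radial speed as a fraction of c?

λ'/λ₀ = 1.6719 > 1 (redshift), so the source is receding.
λ'/λ₀ = √((1 + β)/(1 − β)) for a receding source ⇒ β = (r² − 1)/(r² + 1) with r = λ'/λ₀.
β = (2.7952 − 1)/(2.7952 + 1) ≈ 0.473.

0.473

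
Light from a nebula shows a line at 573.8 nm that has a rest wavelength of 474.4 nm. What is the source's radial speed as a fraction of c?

0.188c

λ'/λ₀ = 1.2095 > 1 (redshift), so the source is receding.
λ'/λ₀ = √((1 + β)/(1 − β)) for a receding source ⇒ β = (r² − 1)/(r² + 1) with r = λ'/λ₀.
β = (1.4630 − 1)/(1.4630 + 1) ≈ 0.188.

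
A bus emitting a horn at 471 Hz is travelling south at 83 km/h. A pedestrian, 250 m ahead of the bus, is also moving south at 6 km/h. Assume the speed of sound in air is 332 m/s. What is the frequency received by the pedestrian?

83 km/h = 23.06 m/s; 6 km/h = 1.667 m/s.
The pedestrian is ahead, so the bus is moving toward it while the pedestrian is moving away from the bus.
Both move, so f' = f · (v − v_o)/(v − v_s).
f' = 471 × (332 − 1.667)/(332 − 23.06) = 471 × 330.33/308.94 ≈ 504 Hz.

504 Hz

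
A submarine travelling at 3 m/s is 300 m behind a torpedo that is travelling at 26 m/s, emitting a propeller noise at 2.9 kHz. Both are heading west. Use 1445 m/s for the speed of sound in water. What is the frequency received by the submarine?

2.85 kHz

The submarine is behind, so the torpedo is moving away from it while the submarine is moving toward the torpedo.
With source receding and observer approaching, f' = f · (v + v_o)/(v + v_s).
f' = 2.9 × (1445 + 3)/(1445 + 26) = 2.9 × 1448/1471 ≈ 2.85 kHz.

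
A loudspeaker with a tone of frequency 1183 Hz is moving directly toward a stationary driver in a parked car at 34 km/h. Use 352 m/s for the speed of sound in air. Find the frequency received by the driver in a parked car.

34 km/h = 9.444 m/s.
With the source moving toward a stationary observer, f' = f · v/(v − v_s).
f' = 1183 × 352/(352 − 9.444) = 1183 × 352/342.6 ≈ 1216 Hz.

1216 Hz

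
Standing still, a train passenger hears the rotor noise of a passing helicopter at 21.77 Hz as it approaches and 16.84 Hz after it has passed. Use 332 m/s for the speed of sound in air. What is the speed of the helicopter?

f₁/f₂ = (v + v_s)/(v − v_s), so v_s = v · (f₁ − f₂)/(f₁ + f₂).
v_s = 332 × (21.77 − 16.84)/(21.77 + 16.84) = 332 × 4.93/38.61 ≈ 42 m/s.

42 m/s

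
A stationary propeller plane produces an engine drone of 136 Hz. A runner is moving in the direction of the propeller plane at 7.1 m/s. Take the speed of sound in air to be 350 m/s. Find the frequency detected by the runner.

139 Hz

Only the observer moves, toward the source, so f' = f · (v + v_o)/v.
f' = 136 × (350 + 7.1)/350 = 136 × 357.1/350 ≈ 139 Hz.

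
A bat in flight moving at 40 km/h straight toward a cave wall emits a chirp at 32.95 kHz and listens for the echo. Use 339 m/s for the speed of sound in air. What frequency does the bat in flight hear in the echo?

35.2 kHz

40 km/h = 11.11 m/s.
The cave wall receives the sound from a moving source: f₁ = f₀ · v/(v − v_e) = 32.95 × 339/327.89 ≈ 34.1 kHz.
On the return leg the bat in flight is a moving observer: f₂ = f₁ · (v + v_e)/v = 34.1 × 350.11/339 ≈ 35.2 kHz.
Equivalently f₂ = f₀ · (v + v_e)/(v − v_e).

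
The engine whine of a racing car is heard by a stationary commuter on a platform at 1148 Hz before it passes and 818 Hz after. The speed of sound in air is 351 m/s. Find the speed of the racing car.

f₁/f₂ = (v + v_s)/(v − v_s), so v_s = v · (f₁ − f₂)/(f₁ + f₂).
v_s = 351 × (1148 − 818)/(1148 + 818) = 351 × 330/1966 ≈ 59 m/s.

59 m/s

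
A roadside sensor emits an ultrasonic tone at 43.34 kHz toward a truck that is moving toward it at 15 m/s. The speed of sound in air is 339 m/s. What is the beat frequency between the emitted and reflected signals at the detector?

The truck first receives the wave as a moving observer: f₁ = f₀ · (v + u)/v = 43.34 × (339 + 15)/339 ≈ 45.26 kHz.
On reflection it acts as a source moving toward the stationary detector: f₂ = f₁ · v/(v − u) = 45.26 × 339/324 ≈ 47.35 kHz.
Equivalently f₂ = f₀ · (v + u)/(v − u).
Beat frequency (with f₀ = 43340 Hz): |f₂ − f₀| = 2u·f₀/(v − u) = 2 × 15 × 43340/324 ≈ 4013 Hz.

4013 Hz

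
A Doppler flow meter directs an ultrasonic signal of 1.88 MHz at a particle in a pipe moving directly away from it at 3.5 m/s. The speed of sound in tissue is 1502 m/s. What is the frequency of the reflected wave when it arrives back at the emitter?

1.8713 MHz

The particle in a pipe first receives the wave as a moving observer: f₁ = f₀ · (v − u)/v = 1.88 × (1502 − 3.5)/1502 ≈ 1.8756 MHz.
On reflection it acts as a source moving away from the stationary detector: f₂ = f₁ · v/(v + u) = 1.8756 × 1502/1505.5 ≈ 1.8713 MHz.
Equivalently f₂ = f₀ · (v − u)/(v + u).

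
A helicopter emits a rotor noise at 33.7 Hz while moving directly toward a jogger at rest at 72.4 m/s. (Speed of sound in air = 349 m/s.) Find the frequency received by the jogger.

Only the source moves, toward the listener, so f' = f · v/(v − v_s).
f' = 33.7 × 349/(349 − 72.4) = 33.7 × 349/276.6 ≈ 42.5 Hz.

42.5 Hz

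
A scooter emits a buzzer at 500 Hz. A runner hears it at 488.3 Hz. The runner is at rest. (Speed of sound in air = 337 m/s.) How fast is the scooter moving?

8.1 m/s

f' < f, so the scooter is receding.
f' = f · v/(v + v_s) ⇒ v_s = v · |1 − f/f'|.
v_s = 337 × |1 − 500/488.3| = 337 × 0.02396 ≈ 8.1 m/s.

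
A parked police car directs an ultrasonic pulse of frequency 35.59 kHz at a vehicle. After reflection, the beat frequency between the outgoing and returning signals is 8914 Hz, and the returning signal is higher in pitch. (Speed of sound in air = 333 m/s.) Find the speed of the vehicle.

Double Doppler shift off a moving reflector: f₂ = f₀ · (v + u)/(v − u) (u > 0 toward emitter).
Returning signal is higher, so f₂ = f₀ + Δf = 35590 + 8914 = 44504 Hz.
Rearranging, u = v · (f₂ − f₀)/(f₂ + f₀) = 333 × 8914/80094 ≈ 37 m/s.
So the vehicle is moving at 37 m/s toward the emitter.

37 m/s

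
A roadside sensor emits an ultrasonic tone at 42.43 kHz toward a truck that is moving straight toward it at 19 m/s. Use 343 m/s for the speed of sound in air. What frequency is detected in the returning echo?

47.4 kHz

The truck first receives the wave as a moving observer: f₁ = f₀ · (v + u)/v = 42.43 × (343 + 19)/343 ≈ 44.8 kHz.
The reflection then acts as a moving source: f₂ = f₁ · v/(v − u) ≈ 47.4 kHz.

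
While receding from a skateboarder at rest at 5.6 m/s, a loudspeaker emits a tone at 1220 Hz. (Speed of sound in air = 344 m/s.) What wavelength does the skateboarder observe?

With the source moving away from a stationary observer, f' = f · v/(v + v_s).
f' = 1220 × 344/(344 + 5.6) ≈ 1200 Hz.
λ' = v/f' = 344/1200.46 ≈ 28.7 cm.

28.7 cm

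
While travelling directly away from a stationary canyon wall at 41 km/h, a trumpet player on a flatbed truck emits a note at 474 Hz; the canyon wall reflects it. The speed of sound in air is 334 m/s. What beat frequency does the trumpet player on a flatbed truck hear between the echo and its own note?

31.3 Hz

41 km/h = 11.39 m/s.
The canyon wall receives the sound from a moving source: f₁ = f₀ · v/(v + v_e) = 474 × 334/345.39 ≈ 458.4 Hz.
On the return leg the trumpet player on a flatbed truck is a moving observer: f₂ = f₁ · (v − v_e)/v = 458.4 × 322.61/334 ≈ 442.7 Hz.
Beat against the emitted tone: |f₂ − f₀| = 2v_e·f₀/(v + v_e) = 2 × 11.39 × 474/345.39 ≈ 31.3 Hz.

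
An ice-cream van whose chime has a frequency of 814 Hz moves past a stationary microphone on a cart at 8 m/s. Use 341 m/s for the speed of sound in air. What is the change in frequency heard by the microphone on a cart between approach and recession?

Approaching: f₁ = f · v/(v − v_s) = 814 × 341/333 ≈ 833.6 Hz.
Receding: f₂ = f · v/(v + v_s) = 814 × 341/349 ≈ 795.3 Hz.
Drop: f₁ − f₂ = 2f·v·v_s/(v² − v_s²) = 2 × 814 × 341 × 8/(341² − 8²) ≈ 38.2 Hz.

38.2 Hz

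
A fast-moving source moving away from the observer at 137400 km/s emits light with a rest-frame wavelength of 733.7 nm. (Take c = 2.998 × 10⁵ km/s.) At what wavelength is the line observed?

β = v/c = 137400/299800 = 0.4583.
Relativistic Doppler for wavelength: λ' = λ₀ · √((1 + β)/(1 − β)).
λ' = 733.7 × √(1.4583/0.5417) = 733.7 × 1.64077 ≈ 1203.8 nm.

1203.8 nm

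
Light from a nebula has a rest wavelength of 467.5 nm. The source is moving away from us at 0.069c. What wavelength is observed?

Relativistic Doppler for wavelength: λ' = λ₀ · √((1 + β)/(1 − β)).
λ' = 467.5 × √(1.0690/0.9310) = 467.5 × 1.07155 ≈ 501.0 nm.

501.0 nm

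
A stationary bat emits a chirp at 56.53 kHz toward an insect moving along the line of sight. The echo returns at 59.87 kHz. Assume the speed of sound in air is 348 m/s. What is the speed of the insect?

10.0 m/s

Double Doppler shift off a moving reflector: f₂ = f₀ · (v + u)/(v − u) (u > 0 toward emitter).
Rearranging, u = v · (f₂ − f₀)/(f₂ + f₀) = 348 × 3.34/116.40 ≈ 10.0 m/s.
So the insect is moving at 10.0 m/s toward the emitter.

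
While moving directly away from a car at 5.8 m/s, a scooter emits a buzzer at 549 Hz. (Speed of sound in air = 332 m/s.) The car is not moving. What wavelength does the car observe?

61.5 cm

Moving source, stationary observer: f' = f · v/(v + v_s) since the source is receding.
f' = 549 × 332/(332 + 5.8) ≈ 540 Hz.
λ' = v/f' = 332/539.574 ≈ 61.5 cm.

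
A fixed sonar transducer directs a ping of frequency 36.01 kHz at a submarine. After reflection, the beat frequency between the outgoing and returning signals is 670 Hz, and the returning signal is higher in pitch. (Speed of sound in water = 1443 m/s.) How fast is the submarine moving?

13.3 m/s

Double Doppler shift off a moving reflector: f₂ = f₀ · (v + u)/(v − u) (u > 0 toward emitter).
Returning signal is higher, so f₂ = f₀ + Δf = 36010 + 670 = 36680 Hz.
Rearranging, u = v · (f₂ − f₀)/(f₂ + f₀) = 1443 × 670/72690 ≈ 13.3 m/s.
So the submarine is moving at 13.3 m/s toward the emitter.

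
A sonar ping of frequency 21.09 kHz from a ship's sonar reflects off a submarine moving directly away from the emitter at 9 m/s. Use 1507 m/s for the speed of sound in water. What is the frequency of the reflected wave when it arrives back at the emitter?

20.8 kHz

At the submarine (a moving observer), f₁ = f₀ · (v − u)/v = 21.09 × 1498/1507 ≈ 21.0 kHz.
On reflection it acts as a source moving away from the stationary detector: f₂ = f₁ · v/(v + u) = 21.0 × 1507/1516 ≈ 20.8 kHz.
Equivalently f₂ = f₀ · (v − u)/(v + u).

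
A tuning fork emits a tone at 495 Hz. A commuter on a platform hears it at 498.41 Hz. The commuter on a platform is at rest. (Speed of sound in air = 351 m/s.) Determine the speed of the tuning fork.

2.40 m/s

f' > f, so the tuning fork is approaching.
f' = f · v/(v − v_s) ⇒ v_s = v · |1 − f/f'|.
v_s = 351 × |1 − 495/498.41| = 351 × 0.006842 ≈ 2.40 m/s.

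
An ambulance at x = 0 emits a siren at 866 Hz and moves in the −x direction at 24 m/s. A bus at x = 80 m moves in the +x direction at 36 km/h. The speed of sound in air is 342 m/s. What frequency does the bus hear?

786 Hz

36 km/h = 10 m/s.
The observer lies on the +x side, so the source is heading away from the observer and the observer is heading away from the source.
General Doppler shift: f' = f · (v − v_o)/(v + v_s).
f' = 866 × (342 − 10)/(342 + 24) = 866 × 332/366 ≈ 786 Hz.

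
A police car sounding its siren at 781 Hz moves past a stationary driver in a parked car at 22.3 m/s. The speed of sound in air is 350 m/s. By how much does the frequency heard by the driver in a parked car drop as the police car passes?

99.9 Hz

Approaching: f₁ = f · v/(v − v_s) = 781 × 350/327.7 ≈ 834.1 Hz.
Receding: f₂ = f · v/(v + v_s) = 781 × 350/372.3 ≈ 734.2 Hz.
Drop: f₁ − f₂ = 2f·v·v_s/(v² − v_s²) = 2 × 781 × 350 × 22.3/(350² − 22.3²) ≈ 99.9 Hz.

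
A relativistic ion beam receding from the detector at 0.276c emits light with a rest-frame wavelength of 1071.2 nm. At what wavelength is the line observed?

1422.1 nm

Relativistic Doppler for wavelength: λ' = λ₀ · √((1 + β)/(1 − β)).
λ' = 1071.2 × √(1.2760/0.7240) = 1071.2 × 1.32757 ≈ 1422.1 nm.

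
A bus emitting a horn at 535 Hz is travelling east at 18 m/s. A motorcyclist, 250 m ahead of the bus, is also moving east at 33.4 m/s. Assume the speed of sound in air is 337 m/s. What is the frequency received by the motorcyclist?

509 Hz

The motorcyclist is ahead, so the bus is moving toward it while the motorcyclist is moving away from the bus.
Both move, so f' = f · (v − v_o)/(v − v_s).
f' = 535 × (337 − 33.4)/(337 − 18) = 535 × 303.6/319 ≈ 509 Hz.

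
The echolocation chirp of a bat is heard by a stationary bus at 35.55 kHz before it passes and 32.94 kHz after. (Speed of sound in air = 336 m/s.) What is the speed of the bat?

f₁/f₂ = (v + v_s)/(v − v_s), so v_s = v · (f₁ − f₂)/(f₁ + f₂).
v_s = 336 × (35.55 − 32.94)/(35.55 + 32.94) = 336 × 2.61/68.49 ≈ 12.8 m/s.

12.8 m/s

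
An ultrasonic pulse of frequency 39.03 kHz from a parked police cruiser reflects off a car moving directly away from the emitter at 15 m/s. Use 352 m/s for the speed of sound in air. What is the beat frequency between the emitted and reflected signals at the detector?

3190 Hz

At the car (a moving observer), f₁ = f₀ · (v − u)/v = 39.03 × 337/352 ≈ 37.37 kHz.
On reflection it acts as a source moving away from the stationary detector: f₂ = f₁ · v/(v + u) = 37.37 × 352/367 ≈ 35.84 kHz.
Beat frequency (with f₀ = 39030 Hz): |f₂ − f₀| = 2u·f₀/(v + u) = 2 × 15 × 39030/367 ≈ 3190 Hz.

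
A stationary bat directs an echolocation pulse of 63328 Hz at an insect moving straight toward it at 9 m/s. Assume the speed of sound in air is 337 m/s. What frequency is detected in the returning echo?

66803 Hz

The insect first receives the wave as a moving observer: f₁ = f₀ · (v + u)/v = 63328 × (337 + 9)/337 ≈ 65019 Hz.
On reflection it acts as a source moving toward the stationary detector: f₂ = f₁ · v/(v − u) = 65019 × 337/328 ≈ 66803 Hz.
Equivalently f₂ = f₀ · (v + u)/(v − u).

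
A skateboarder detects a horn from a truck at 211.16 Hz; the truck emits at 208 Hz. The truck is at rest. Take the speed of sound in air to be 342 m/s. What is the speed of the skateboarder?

5.2 m/s

f' > f, so the skateboarder is approaching.
f' = f · (v + v_o)/v ⇒ v_o = v · |f'/f − 1|.
v_o = 342 × |211.16/208 − 1| = 342 × 0.01519 ≈ 5.2 m/s.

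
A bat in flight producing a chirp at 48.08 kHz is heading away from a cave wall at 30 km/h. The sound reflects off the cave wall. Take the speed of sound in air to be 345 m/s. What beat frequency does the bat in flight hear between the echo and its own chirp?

2268 Hz

30 km/h = 8.333 m/s.
The cave wall receives the sound from a moving source: f₁ = f₀ · v/(v + v_e) = 48.08 × 345/353.33 ≈ 46.95 kHz.
On the return leg the bat in flight is a moving observer: f₂ = f₁ · (v − v_e)/v = 46.95 × 336.67/345 ≈ 45.81 kHz.
Beat against the emitted tone (with f₀ = 48080 Hz): |f₂ − f₀| = 2v_e·f₀/(v + v_e) = 2 × 8.333 × 48080/353.33 ≈ 2268 Hz.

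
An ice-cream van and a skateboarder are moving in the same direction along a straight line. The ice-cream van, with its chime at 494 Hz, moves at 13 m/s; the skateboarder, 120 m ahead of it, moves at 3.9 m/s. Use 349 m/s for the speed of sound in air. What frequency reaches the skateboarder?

The skateboarder is ahead, so the ice-cream van is moving toward it while the skateboarder is moving away from the ice-cream van.
With source approaching and observer receding, f' = f · (v − v_o)/(v − v_s).
f' = 494 × (349 − 3.9)/(349 − 13) = 494 × 345.1/336 ≈ 507 Hz.

507 Hz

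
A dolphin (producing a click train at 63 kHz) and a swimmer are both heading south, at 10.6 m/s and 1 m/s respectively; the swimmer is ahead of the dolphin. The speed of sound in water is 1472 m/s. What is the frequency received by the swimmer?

The swimmer is ahead, so the dolphin is moving toward it while the swimmer is moving away from the dolphin.
With source approaching and observer receding, f' = f · (v − v_o)/(v − v_s).
f' = 63 × (1472 − 1)/(1472 − 10.6) = 63 × 1471/1461.4 ≈ 63.4 kHz.

63.4 kHz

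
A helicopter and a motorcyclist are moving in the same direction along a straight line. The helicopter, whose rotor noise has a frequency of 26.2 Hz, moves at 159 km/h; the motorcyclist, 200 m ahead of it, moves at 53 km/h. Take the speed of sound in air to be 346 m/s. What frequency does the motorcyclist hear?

159 km/h = 44.17 m/s; 53 km/h = 14.72 m/s.
The motorcyclist is ahead, so the helicopter is moving toward it while the motorcyclist is moving away from the helicopter.
With source approaching and observer receding, f' = f · (v − v_o)/(v − v_s).
f' = 26.2 × (346 − 14.72)/(346 − 44.17) = 26.2 × 331.28/301.83 ≈ 28.8 Hz.

28.8 Hz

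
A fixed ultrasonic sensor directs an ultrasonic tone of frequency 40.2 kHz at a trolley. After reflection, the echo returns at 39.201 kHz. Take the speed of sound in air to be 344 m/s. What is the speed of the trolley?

Double Doppler shift off a moving reflector: f₂ = f₀ · (v + u)/(v − u) (u > 0 toward emitter).
Rearranging, u = v · (f₂ − f₀)/(f₂ + f₀) = 344 × -0.999/79.401 ≈ -4.3 m/s.
So the trolley is moving at 4.3 m/s away from the emitter.

4.3 m/s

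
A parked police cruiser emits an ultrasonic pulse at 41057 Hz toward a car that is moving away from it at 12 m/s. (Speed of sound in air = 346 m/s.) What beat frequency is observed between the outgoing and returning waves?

The car first receives the wave as a moving observer: f₁ = f₀ · (v − u)/v = 41057 × (346 − 12)/346 ≈ 39633 Hz.
On reflection it acts as a source moving away from the stationary detector: f₂ = f₁ · v/(v + u) = 39633 × 346/358 ≈ 38305 Hz.
Beat frequency: |f₂ − f₀| = 2u·f₀/(v + u) = 2 × 12 × 41057/358 ≈ 2752 Hz.

2752 Hz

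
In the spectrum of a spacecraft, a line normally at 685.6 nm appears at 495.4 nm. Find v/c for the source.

0.314

λ'/λ₀ = 0.7226 < 1 (blueshift), so the source is approaching.
λ'/λ₀ = √((1 − β)/(1 + β)) for an approaching source ⇒ β = (1 − r²)/(1 + r²) with r = λ'/λ₀.
β = (1 − 0.5221)/(1 + 0.5221) ≈ 0.314.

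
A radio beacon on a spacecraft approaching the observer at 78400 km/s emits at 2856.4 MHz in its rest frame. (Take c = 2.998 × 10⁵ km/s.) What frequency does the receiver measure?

β = v/c = 78400/299800 = 0.2615.
Relativistic Doppler for frequency: f' = f₀ · √((1 + β)/(1 − β)).
f' = 2856.4 × √(1.2615/0.7385) = 2856.4 × 1.30699 ≈ 3733.3 MHz.

3733.3 MHz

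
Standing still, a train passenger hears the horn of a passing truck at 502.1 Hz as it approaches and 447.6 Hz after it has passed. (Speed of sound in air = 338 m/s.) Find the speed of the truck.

19.4 m/s

f₁/f₂ = (v + v_s)/(v − v_s), so v_s = v · (f₁ − f₂)/(f₁ + f₂).
v_s = 338 × (502.1 − 447.6)/(502.1 + 447.6) = 338 × 54.5/949.7 ≈ 19.4 m/s.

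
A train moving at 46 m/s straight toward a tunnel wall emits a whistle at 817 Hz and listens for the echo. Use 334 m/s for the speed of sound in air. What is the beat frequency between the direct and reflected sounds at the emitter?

261 Hz

The tunnel wall receives the sound from a moving source: f₁ = f₀ · v/(v − v_e) = 817 × 334/288 ≈ 947 Hz.
On the return leg the train is a moving observer: f₂ = f₁ · (v + v_e)/v = 947 × 380/334 ≈ 1078 Hz.
Beat against the emitted tone: |f₂ − f₀| = 2v_e·f₀/(v − v_e) = 2 × 46 × 817/288 ≈ 261 Hz.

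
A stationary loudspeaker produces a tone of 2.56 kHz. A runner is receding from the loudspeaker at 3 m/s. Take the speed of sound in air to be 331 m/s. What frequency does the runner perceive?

2.54 kHz

Moving observer, stationary source: f' = f · (v − v_o)/v.
f' = 2.56 × (331 − 3)/331 = 2.56 × 328/331 ≈ 2.54 kHz.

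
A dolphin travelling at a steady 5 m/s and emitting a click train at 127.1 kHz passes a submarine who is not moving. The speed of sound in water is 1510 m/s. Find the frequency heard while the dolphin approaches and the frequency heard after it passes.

Approaching: f₁ = f · v/(v − v_s) = 127.1 × 1510/1505 ≈ 127.5 kHz.
Receding: f₂ = f · v/(v + v_s) = 127.1 × 1510/1515 ≈ 126.7 kHz.

127.5 kHz approaching; 126.7 kHz receding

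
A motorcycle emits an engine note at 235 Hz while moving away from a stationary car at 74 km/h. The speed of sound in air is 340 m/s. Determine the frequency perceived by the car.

74 km/h = 20.56 m/s.
With the source moving away from a stationary observer, f' = f · v/(v + v_s).
f' = 235 × 340/(340 + 20.56) = 235 × 340/360.6 ≈ 222 Hz.

222 Hz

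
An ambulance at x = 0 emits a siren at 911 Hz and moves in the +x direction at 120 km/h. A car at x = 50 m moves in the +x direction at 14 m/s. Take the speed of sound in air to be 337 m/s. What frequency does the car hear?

969 Hz

120 km/h = 33.33 m/s.
The observer lies on the +x side, so the source is heading toward the observer and the observer is heading away from the source.
With source approaching and observer receding, f' = f · (v − v_o)/(v − v_s).
f' = 911 × (337 − 14)/(337 − 33.33) = 911 × 323/303.67 ≈ 969 Hz.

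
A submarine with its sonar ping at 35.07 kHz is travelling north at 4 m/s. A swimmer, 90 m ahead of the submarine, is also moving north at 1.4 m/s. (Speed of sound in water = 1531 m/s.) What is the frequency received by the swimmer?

The swimmer is ahead, so the submarine is moving toward it while the swimmer is moving away from the submarine.
General Doppler shift: f' = f · (v − v_o)/(v − v_s).
f' = 35.07 × (1531 − 1.4)/(1531 − 4) = 35.07 × 1529.6/1527 ≈ 35.1 kHz.

35.1 kHz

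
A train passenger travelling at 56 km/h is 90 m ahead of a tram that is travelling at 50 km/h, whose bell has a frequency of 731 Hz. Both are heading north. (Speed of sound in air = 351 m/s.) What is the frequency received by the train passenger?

50 km/h = 13.89 m/s; 56 km/h = 15.56 m/s.
The train passenger is ahead, so the tram is moving toward it while the train passenger is moving away from the tram.
With source approaching and observer receding, f' = f · (v − v_o)/(v − v_s).
f' = 731 × (351 − 15.56)/(351 − 13.89) = 731 × 335.44/337.11 ≈ 727 Hz.

727 Hz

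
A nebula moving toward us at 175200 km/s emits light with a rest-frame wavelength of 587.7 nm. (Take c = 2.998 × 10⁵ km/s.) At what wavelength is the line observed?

301.0 nm

β = v/c = 175200/299800 = 0.5844.
Relativistic Doppler for wavelength: λ' = λ₀ · √((1 − β)/(1 + β)).
λ' = 587.7 × √(0.4156/1.5844) = 587.7 × 0.51217 ≈ 301.0 nm.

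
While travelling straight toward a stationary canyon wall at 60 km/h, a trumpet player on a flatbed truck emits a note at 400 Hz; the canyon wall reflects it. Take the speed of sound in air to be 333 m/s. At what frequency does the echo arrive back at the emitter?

60 km/h = 16.67 m/s.
The canyon wall receives the sound from a moving source: f₁ = f₀ · v/(v − v_e) = 400 × 333/316.33 ≈ 421 Hz.
On the return leg the trumpet player on a flatbed truck is a moving observer: f₂ = f₁ · (v + v_e)/v = 421 × 349.67/333 ≈ 442 Hz.
Equivalently f₂ = f₀ · (v + v_e)/(v − v_e).

442 Hz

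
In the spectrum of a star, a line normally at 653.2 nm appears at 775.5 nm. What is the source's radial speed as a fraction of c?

λ'/λ₀ = 1.1872 > 1 (redshift), so the source is receding.
λ'/λ₀ = √((1 + β)/(1 − β)) for a receding source ⇒ β = (r² − 1)/(r² + 1) with r = λ'/λ₀.
β = (1.4095 − 1)/(1.4095 + 1) ≈ 0.170.

0.170c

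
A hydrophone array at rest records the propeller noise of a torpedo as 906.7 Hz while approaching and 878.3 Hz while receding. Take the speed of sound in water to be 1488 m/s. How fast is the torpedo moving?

f₁/f₂ = (v + v_s)/(v − v_s), so v_s = v · (f₁ − f₂)/(f₁ + f₂).
v_s = 1488 × (906.7 − 878.3)/(906.7 + 878.3) = 1488 × 28.4/1785.0 ≈ 23.7 m/s.

23.7 m/s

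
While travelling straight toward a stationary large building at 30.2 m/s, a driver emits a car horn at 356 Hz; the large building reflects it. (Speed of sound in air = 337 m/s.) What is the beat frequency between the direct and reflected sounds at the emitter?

70 Hz

The large building receives the sound from a moving source: f₁ = f₀ · v/(v − v_e) = 356 × 337/306.8 ≈ 391.0 Hz.
On the return leg the driver is a moving observer: f₂ = f₁ · (v + v_e)/v = 391.0 × 367.2/337 ≈ 426.1 Hz.
Equivalently f₂ = f₀ · (v + v_e)/(v − v_e).
Beat against the emitted tone: |f₂ − f₀| = 2v_e·f₀/(v − v_e) = 2 × 30.2 × 356/306.8 ≈ 70 Hz.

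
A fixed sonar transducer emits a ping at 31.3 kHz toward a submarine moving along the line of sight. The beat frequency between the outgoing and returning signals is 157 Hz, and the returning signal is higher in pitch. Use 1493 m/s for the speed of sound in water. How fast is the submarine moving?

3.7 m/s

Double Doppler shift off a moving reflector: f₂ = f₀ · (v + u)/(v − u) (u > 0 toward emitter).
Returning signal is higher, so f₂ = f₀ + Δf = 31300 + 157 = 31457 Hz.
Rearranging, u = v · (f₂ − f₀)/(f₂ + f₀) = 1493 × 157/62757 ≈ 3.7 m/s.
So the submarine is moving at 3.7 m/s toward the emitter.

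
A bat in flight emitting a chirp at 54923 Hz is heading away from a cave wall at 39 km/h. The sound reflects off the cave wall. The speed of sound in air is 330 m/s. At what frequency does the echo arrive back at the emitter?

39 km/h = 10.83 m/s.
The cave wall receives the sound from a moving source: f₁ = f₀ · v/(v + v_e) = 54923 × 330/340.83 ≈ 53177 Hz.
On the return leg the bat in flight is a moving observer: f₂ = f₁ · (v − v_e)/v = 53177 × 319.17/330 ≈ 51432 Hz.

51432 Hz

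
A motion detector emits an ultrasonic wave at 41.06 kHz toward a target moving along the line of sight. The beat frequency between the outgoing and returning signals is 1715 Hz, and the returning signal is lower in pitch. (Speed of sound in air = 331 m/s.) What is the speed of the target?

7.1 m/s

Double Doppler shift off a moving reflector: f₂ = f₀ · (v + u)/(v − u) (u > 0 toward emitter).
Returning signal is lower, so f₂ = f₀ − Δf = 41060 − 1715 = 39345 Hz.
Rearranging, u = v · (f₂ − f₀)/(f₂ + f₀) = 331 × -1715/80405 ≈ -7.1 m/s.
So the target is moving at 7.1 m/s away from the emitter.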